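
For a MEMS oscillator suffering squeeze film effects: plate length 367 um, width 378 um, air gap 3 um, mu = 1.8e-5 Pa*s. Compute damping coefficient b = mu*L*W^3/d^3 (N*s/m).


Step 1: Convert to SI.
L = 367e-6 m, W = 378e-6 m, d = 3e-6 m
Step 2: W^3 = (378e-6)^3 = 5.40e-11 m^3
Step 3: d^3 = (3e-6)^3 = 2.70e-17 m^3
Step 4: b = 1.8e-5 * 367e-6 * 5.40e-11 / 2.70e-17
b = 1.32e-02 N*s/m


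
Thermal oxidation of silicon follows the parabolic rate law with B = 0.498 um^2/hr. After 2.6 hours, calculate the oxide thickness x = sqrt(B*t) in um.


Step 1: Compute B*t = 0.498 * 2.6 = 1.2948
Step 2: x = sqrt(1.2948)
x = 1.138 um


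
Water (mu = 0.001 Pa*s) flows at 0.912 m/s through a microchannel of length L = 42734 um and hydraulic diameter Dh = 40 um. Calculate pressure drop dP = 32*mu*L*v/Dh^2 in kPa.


Step 1: Convert to SI: L = 42734e-6 m, Dh = 40e-6 m
Step 2: dP = 32 * 0.001 * 42734e-6 * 0.912 / (40e-6)^2
Step 3: dP = 779468.16 Pa
Step 4: Convert to kPa: dP = 779.47 kPa


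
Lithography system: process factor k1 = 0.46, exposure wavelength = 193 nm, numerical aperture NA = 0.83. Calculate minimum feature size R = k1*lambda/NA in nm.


Step 1: Identify values: k1 = 0.46, lambda = 193 nm, NA = 0.83
Step 2: R = k1 * lambda / NA
R = 0.46 * 193 / 0.83
R = 107.0 nm


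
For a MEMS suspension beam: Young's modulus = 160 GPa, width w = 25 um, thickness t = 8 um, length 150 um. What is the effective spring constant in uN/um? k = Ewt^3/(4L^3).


Step 1: Convert E to consistent units (1 GPa = 1000 uN/um^2).
E = 160 GPa = 160000 uN/um^2
Step 2: Compute t^3 = 8^3 = 512
Step 3: Compute L^3 = 150^3 = 3375000
Step 4: k = 160000 * 25 * 512 / (4 * 3375000)
k = 151.7037 uN/um


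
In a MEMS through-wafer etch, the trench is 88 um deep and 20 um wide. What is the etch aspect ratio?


Step 1: AR = depth / width
Step 2: AR = 88 / 20
AR = 4.4


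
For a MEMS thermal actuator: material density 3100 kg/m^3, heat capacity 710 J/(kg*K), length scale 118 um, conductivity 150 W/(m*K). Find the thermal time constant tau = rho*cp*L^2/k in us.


Step 1: Convert L to m: L = 118e-6 m
Step 2: L^2 = (118e-6)^2 = 1.3924e-08 m^2
Step 3: tau = 3100 * 710 * 1.3924e-08 / 150 = 2.0431149e-04 s
Step 4: Convert to microseconds (multiply by 1e6).
tau = 204.311 us


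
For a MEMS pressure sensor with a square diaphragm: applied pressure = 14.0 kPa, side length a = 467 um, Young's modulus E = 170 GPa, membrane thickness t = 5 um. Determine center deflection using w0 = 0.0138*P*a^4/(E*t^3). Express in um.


Step 1: Convert pressure to compatible units (E is in GPa, so P in GPa).
P = 14.0 kPa = 14.0e-6 GPa
Step 2: Compute numerator: 0.0138 * P * a^4.
a^4 = 467^4 = 47562811921
numerator = 0.0138 * 14.0e-6 * 47562811921 = 9.18914e+03
Step 3: Compute denominator: E * t^3 = 170 * 5^3 = 21250
Step 4: w0 = numerator / denominator = 9.18914e+03 / 21250 = 0.4324 um


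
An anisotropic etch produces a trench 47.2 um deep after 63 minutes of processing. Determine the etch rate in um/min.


Step 1: Etch rate = depth / time
Step 2: rate = 47.2 / 63
rate = 0.749 um/min


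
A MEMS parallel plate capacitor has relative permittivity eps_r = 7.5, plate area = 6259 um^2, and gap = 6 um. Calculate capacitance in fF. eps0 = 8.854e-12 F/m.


Step 1: Convert area to m^2: A = 6259e-12 m^2
Step 2: Convert gap to m: d = 6e-6 m
Step 3: C = eps0 * eps_r * A / d
C = 8.854e-12 * 7.5 * 6259e-12 / 6e-6
Step 4: Convert to fF (multiply by 1e15).
C = 69.27 fF


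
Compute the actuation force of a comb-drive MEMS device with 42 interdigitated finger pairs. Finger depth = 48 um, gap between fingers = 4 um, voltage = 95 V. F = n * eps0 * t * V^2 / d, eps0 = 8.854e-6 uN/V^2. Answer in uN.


Step 1: Parameters: n=42, eps0=8.854e-6 uN/V^2, t=48 um, V=95 V, d=4 um
Step 2: V^2 = 9025
Step 3: F = 42 * 8.854e-6 * 48 * 9025 / 4
F = 40.273 uN


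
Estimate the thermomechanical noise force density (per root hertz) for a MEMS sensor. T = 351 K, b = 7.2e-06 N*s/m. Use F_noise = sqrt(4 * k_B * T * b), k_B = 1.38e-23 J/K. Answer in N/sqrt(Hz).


Step 1: Compute 4 * k_B * T * b
= 4 * 1.38e-23 * 351 * 7.2e-06
= 1.3950e-25 N^2/Hz
Step 2: F_noise = sqrt(1.3950e-25)
F_noise = 3.73e-13 N/sqrt(Hz)


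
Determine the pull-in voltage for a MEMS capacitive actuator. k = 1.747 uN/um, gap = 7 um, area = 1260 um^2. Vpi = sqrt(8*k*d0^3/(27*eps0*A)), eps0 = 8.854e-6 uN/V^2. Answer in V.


Step 1: Compute numerator: 8 * k * d0^3 = 8 * 1.747 * 7^3 = 4793.768
Step 2: Compute denominator: 27 * eps0 * A = 27 * 8.854e-6 * 1260 = 0.301213
Step 3: Vpi = sqrt(4793.768 / 0.301213)
Vpi = 126.15 V


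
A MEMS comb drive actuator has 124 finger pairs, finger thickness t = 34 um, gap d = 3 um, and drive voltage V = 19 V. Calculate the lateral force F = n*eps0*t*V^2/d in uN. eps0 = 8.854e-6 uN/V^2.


Step 1: Parameters: n=124, eps0=8.854e-6 uN/V^2, t=34 um, V=19 V, d=3 um
Step 2: V^2 = 361
Step 3: F = 124 * 8.854e-6 * 34 * 361 / 3
F = 4.492 uN


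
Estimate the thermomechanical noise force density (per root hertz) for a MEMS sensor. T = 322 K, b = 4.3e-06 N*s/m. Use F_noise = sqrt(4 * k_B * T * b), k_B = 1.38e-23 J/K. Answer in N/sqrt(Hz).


Step 1: Compute 4 * k_B * T * b
= 4 * 1.38e-23 * 322 * 4.3e-06
= 7.6430e-26 N^2/Hz
Step 2: F_noise = sqrt(7.6430e-26)
F_noise = 2.76e-13 N/sqrt(Hz)


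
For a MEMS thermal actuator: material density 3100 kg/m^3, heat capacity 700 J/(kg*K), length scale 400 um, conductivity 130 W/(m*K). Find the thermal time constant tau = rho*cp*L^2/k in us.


Step 1: Convert L to m: L = 400e-6 m
Step 2: L^2 = (400e-6)^2 = 1.6e-07 m^2
Step 3: tau = 3100 * 700 * 1.6e-07 / 130 = 2.67076923e-03 s
Step 4: Convert to microseconds (multiply by 1e6).
tau = 2670.769 us


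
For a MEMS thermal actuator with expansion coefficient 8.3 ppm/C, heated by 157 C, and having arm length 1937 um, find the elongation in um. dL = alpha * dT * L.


Step 1: Convert CTE: alpha = 8.3 ppm/C = 8.3e-6 /C
Step 2: dL = 8.3e-6 * 157 * 1937
dL = 2.5241 um


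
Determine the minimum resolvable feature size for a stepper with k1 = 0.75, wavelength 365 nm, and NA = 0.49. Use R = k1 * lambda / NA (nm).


Step 1: Identify values: k1 = 0.75, lambda = 365 nm, NA = 0.49
Step 2: R = k1 * lambda / NA
R = 0.75 * 365 / 0.49
R = 558.7 nm


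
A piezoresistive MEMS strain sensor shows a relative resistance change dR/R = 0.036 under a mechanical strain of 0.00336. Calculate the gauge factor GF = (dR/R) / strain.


Step 1: Identify values.
dR/R = 0.036, strain = 0.00336
Step 2: GF = (dR/R) / strain = 0.036 / 0.00336
GF = 10.7


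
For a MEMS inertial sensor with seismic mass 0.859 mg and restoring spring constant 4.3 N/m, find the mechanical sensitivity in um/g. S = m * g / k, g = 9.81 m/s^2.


Step 1: Convert mass: m = 0.859 mg = 8.59e-07 kg
Step 2: S = m * g / k = 8.59e-07 * 9.81 / 4.3
Step 3: S = 1.96e-06 m/g
Step 4: Convert to um/g: S = 1.96 um/g


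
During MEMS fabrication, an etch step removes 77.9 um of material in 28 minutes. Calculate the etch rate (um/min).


Step 1: Etch rate = depth / time
Step 2: rate = 77.9 / 28
rate = 2.782 um/min


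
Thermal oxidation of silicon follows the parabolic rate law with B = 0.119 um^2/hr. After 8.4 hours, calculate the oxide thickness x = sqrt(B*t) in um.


Step 1: Compute B*t = 0.119 * 8.4 = 0.9996
Step 2: x = sqrt(0.9996)
x = 1.0 um


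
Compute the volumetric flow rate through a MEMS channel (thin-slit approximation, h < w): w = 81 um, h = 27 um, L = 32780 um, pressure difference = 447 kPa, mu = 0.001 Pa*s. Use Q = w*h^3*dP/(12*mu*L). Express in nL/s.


Step 1: Convert all dimensions to SI (meters).
w = 81e-6 m, h = 27e-6 m, L = 32780e-6 m, dP = 447e3 Pa
Step 2: Q = w * h^3 * dP / (12 * mu * L)
Q = 81e-6 * (27e-6)^3 * 447e3 / (12 * 0.001 * 32780e-6) = 1.81173068e-09 m^3/s
Step 3: Convert Q from m^3/s to nL/s (1 m^3 = 1e12 nL, so multiply by 1e12).
Q = 1811.731 nL/s


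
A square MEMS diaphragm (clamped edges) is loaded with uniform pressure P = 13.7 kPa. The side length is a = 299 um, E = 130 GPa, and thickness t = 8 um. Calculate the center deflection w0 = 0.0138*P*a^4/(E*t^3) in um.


Step 1: Convert pressure to compatible units (E is in GPa, so P in GPa).
P = 13.7 kPa = 13.7e-6 GPa
Step 2: Compute numerator: 0.0138 * P * a^4.
a^4 = 299^4 = 7992538801
numerator = 0.0138 * 13.7e-6 * 7992538801 = 1.5111e+03
Step 3: Compute denominator: E * t^3 = 130 * 8^3 = 66560
Step 4: w0 = numerator / denominator = 1.5111e+03 / 66560 = 0.0227 um


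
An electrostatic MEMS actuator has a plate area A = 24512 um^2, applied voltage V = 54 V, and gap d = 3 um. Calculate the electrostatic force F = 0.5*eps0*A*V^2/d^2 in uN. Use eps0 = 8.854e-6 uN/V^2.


Step 1: Identify parameters.
eps0 = 8.854e-6 uN/V^2, A = 24512 um^2, V = 54 V, d = 3 um
Step 2: Compute V^2 = 54^2 = 2916
Step 3: Compute d^2 = 3^2 = 9
Step 4: F = 0.5 * 8.854e-6 * 24512 * 2916 / 9
F = 35.159 uN


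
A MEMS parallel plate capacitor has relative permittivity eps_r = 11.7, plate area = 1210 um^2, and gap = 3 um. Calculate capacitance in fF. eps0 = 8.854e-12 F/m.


Step 1: Convert area to m^2: A = 1210e-12 m^2
Step 2: Convert gap to m: d = 3e-6 m
Step 3: C = eps0 * eps_r * A / d
C = 8.854e-12 * 11.7 * 1210e-12 / 3e-6
Step 4: Convert to fF (multiply by 1e15).
C = 41.78 fF


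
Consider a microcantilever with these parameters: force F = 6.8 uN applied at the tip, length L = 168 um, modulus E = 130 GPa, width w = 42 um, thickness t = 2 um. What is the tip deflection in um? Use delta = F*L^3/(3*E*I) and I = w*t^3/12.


Step 1: Calculate the second moment of area.
I = w * t^3 / 12 = 42 * 2^3 / 12 = 28.0 um^4
Step 2: Convert E to consistent units (1 GPa = 1000 uN/um^2).
E = 130 GPa = 130000 uN/um^2
Step 3: Calculate tip deflection.
delta = F * L^3 / (3 * E * I)
delta = 6.8 * 168^3 / (3 * 130000 * 28.0)
delta = 2.9527 um


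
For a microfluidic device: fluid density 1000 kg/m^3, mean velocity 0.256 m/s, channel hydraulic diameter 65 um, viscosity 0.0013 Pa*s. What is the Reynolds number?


Step 1: Convert Dh to meters: Dh = 65e-6 m
Step 2: Re = rho * v * Dh / mu
Re = 1000 * 0.256 * 65e-6 / 0.0013
Re = 12.8


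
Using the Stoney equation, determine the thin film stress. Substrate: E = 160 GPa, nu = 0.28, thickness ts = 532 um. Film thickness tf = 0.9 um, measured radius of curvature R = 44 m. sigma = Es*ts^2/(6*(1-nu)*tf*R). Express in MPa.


Step 1: Compute numerator: Es * ts^2 = 160 * 532^2 = 45283840 (GPa*um^2)
Step 2: Compute denominator (R in um): 6*(1-nu)*tf*R = 6*0.72*0.9*44e6 = 171072000.0 (um^2)
Step 3: sigma (GPa) = 45283840 / 171072000.0 = 2.64706e-01 GPa
Step 4: Convert to MPa (x1000): sigma = 264.7 MPa


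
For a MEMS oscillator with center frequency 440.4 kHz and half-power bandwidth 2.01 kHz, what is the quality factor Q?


Step 1: Q = f0 / bandwidth
Step 2: Q = 440.4 / 2.01
Q = 219.1


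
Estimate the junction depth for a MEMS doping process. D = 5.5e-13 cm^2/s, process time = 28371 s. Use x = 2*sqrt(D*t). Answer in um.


Step 1: Compute D*t = 5.5e-13 * 28371 = 1.560405e-08 cm^2
Step 2: sqrt(D*t) = 1.24916e-04 cm
Step 3: x = 2 * 1.24916e-04 cm = 2.49832e-04 cm
Step 4: Convert to um (1 cm = 1e4 um): x = 2.498 um


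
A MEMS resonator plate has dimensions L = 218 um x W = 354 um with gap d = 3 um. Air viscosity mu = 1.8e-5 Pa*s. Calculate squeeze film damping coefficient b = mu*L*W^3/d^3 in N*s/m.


Step 1: Convert to SI.
L = 218e-6 m, W = 354e-6 m, d = 3e-6 m
Step 2: W^3 = (354e-6)^3 = 4.44e-11 m^3
Step 3: d^3 = (3e-6)^3 = 2.70e-17 m^3
Step 4: b = 1.8e-5 * 218e-6 * 4.44e-11 / 2.70e-17
b = 6.45e-03 N*s/m


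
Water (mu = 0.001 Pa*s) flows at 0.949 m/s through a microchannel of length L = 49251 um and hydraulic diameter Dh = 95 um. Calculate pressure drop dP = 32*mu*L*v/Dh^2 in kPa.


Step 1: Convert to SI: L = 49251e-6 m, Dh = 95e-6 m
Step 2: dP = 32 * 0.001 * 49251e-6 * 0.949 / (95e-6)^2
Step 3: dP = 165723.48 Pa
Step 4: Convert to kPa: dP = 165.72 kPa


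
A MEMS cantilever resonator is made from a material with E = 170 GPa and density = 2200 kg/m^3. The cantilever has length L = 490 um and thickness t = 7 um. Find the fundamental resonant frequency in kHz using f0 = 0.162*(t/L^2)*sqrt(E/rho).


Step 1: Convert units to SI.
t_SI = 7e-6 m, L_SI = 490e-6 m
Step 2: Calculate sqrt(E/rho).
sqrt(170e9 / 2200) = 8790.49 m/s
Step 3: Compute f0.
f0 = 0.162 * 7e-6 / (490e-6)^2 * 8790.49 = 41517.8 Hz = 41.52 kHz


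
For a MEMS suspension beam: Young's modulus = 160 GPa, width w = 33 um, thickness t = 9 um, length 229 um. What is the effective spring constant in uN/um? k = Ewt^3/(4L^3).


Step 1: Convert E to consistent units (1 GPa = 1000 uN/um^2).
E = 160 GPa = 160000 uN/um^2
Step 2: Compute t^3 = 9^3 = 729
Step 3: Compute L^3 = 229^3 = 12008989
Step 4: k = 160000 * 33 * 729 / (4 * 12008989)
k = 80.13 uN/um


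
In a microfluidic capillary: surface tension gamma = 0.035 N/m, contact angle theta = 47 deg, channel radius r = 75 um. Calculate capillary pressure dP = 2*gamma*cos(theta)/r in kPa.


Step 1: cos(47 deg) = 0.682
Step 2: Convert r to m: r = 75e-6 m
Step 3: dP = 2 * 0.035 * 0.682 / 75e-6 = 636.5 Pa
Step 4: Convert Pa to kPa (divide by 1000).
dP = 0.64 kPa


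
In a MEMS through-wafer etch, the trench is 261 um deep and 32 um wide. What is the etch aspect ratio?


Step 1: AR = depth / width
Step 2: AR = 261 / 32
AR = 8.2


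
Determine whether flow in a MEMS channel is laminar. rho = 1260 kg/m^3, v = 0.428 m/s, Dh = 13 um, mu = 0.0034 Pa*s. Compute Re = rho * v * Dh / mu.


Step 1: Convert Dh to meters: Dh = 13e-6 m
Step 2: Re = rho * v * Dh / mu
Re = 1260 * 0.428 * 13e-6 / 0.0034
Re = 2.062
Since Re = 2.062 is below ~2300, the flow is laminar.


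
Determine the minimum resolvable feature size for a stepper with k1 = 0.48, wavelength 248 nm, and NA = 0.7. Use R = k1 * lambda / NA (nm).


Step 1: Identify values: k1 = 0.48, lambda = 248 nm, NA = 0.7
Step 2: R = k1 * lambda / NA
R = 0.48 * 248 / 0.7
R = 170.1 nm


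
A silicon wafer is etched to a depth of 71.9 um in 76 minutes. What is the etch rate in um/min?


Step 1: Etch rate = depth / time
Step 2: rate = 71.9 / 76
rate = 0.946 um/min


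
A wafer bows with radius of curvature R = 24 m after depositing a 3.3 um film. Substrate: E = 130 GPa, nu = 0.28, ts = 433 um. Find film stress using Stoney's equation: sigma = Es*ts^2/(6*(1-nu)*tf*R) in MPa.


Step 1: Compute numerator: Es * ts^2 = 130 * 433^2 = 24373570 (GPa*um^2)
Step 2: Compute denominator (R in um): 6*(1-nu)*tf*R = 6*0.72*3.3*24e6 = 342144000.0 (um^2)
Step 3: sigma (GPa) = 24373570 / 342144000.0 = 7.1238e-02 GPa
Step 4: Convert to MPa (x1000): sigma = 71.2 MPa


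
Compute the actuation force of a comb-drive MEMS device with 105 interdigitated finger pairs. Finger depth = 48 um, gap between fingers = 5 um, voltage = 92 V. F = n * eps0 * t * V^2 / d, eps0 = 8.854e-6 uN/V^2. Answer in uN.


Step 1: Parameters: n=105, eps0=8.854e-6 uN/V^2, t=48 um, V=92 V, d=5 um
Step 2: V^2 = 8464
Step 3: F = 105 * 8.854e-6 * 48 * 8464 / 5
F = 75.54 uN


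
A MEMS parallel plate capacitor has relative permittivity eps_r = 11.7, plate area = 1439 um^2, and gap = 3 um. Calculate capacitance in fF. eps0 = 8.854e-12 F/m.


Step 1: Convert area to m^2: A = 1439e-12 m^2
Step 2: Convert gap to m: d = 3e-6 m
Step 3: C = eps0 * eps_r * A / d
C = 8.854e-12 * 11.7 * 1439e-12 / 3e-6
Step 4: Convert to fF (multiply by 1e15).
C = 49.69 fF


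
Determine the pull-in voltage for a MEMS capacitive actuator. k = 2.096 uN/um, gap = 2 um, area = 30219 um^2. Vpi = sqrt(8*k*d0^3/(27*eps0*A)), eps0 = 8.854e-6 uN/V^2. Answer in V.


Step 1: Compute numerator: 8 * k * d0^3 = 8 * 2.096 * 2^3 = 134.144
Step 2: Compute denominator: 27 * eps0 * A = 27 * 8.854e-6 * 30219 = 7.224094
Step 3: Vpi = sqrt(134.144 / 7.224094)
Vpi = 4.31 V


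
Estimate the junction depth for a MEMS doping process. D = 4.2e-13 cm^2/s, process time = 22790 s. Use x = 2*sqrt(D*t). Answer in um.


Step 1: Compute D*t = 4.2e-13 * 22790 = 9.5718e-09 cm^2
Step 2: sqrt(D*t) = 9.78356e-05 cm
Step 3: x = 2 * 9.78356e-05 cm = 1.956712e-04 cm
Step 4: Convert to um (1 cm = 1e4 um): x = 1.957 um


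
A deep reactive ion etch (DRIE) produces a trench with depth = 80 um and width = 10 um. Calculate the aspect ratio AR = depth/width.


Step 1: AR = depth / width
Step 2: AR = 80 / 10
AR = 8.0


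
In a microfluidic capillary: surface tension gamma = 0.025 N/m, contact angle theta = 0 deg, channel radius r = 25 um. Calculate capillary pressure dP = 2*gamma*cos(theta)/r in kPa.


Step 1: cos(0 deg) = 1.0
Step 2: Convert r to m: r = 25e-6 m
Step 3: dP = 2 * 0.025 * 1.0 / 25e-6 = 2000.0 Pa
Step 4: Convert Pa to kPa (divide by 1000).
dP = 2.0 kPa


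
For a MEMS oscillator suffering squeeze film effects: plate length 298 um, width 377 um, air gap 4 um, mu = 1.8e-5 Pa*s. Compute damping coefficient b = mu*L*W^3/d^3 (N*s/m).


Step 1: Convert to SI.
L = 298e-6 m, W = 377e-6 m, d = 4e-6 m
Step 2: W^3 = (377e-6)^3 = 5.36e-11 m^3
Step 3: d^3 = (4e-6)^3 = 6.40e-17 m^3
Step 4: b = 1.8e-5 * 298e-6 * 5.36e-11 / 6.40e-17
b = 4.49e-03 N*s/m


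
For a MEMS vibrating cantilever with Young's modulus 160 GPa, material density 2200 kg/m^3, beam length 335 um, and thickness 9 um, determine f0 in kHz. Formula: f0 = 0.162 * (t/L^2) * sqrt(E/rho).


Step 1: Convert units to SI.
t_SI = 9e-6 m, L_SI = 335e-6 m
Step 2: Calculate sqrt(E/rho).
sqrt(160e9 / 2200) = 8528.03 m/s
Step 3: Compute f0.
f0 = 0.162 * 9e-6 / (335e-6)^2 * 8528.03 = 110794.1 Hz = 110.79 kHz


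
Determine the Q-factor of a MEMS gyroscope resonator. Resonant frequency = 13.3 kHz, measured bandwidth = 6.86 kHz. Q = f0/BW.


Step 1: Q = f0 / bandwidth
Step 2: Q = 13.3 / 6.86
Q = 1.9


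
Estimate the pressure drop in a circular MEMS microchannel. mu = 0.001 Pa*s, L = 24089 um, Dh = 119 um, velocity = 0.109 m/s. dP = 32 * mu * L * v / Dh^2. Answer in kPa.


Step 1: Convert to SI: L = 24089e-6 m, Dh = 119e-6 m
Step 2: dP = 32 * 0.001 * 24089e-6 * 0.109 / (119e-6)^2
Step 3: dP = 5933.37 Pa
Step 4: Convert to kPa: dP = 5.93 kPa


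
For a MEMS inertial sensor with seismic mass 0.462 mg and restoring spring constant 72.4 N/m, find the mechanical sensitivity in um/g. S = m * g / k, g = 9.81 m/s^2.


Step 1: Convert mass: m = 0.462 mg = 4.62e-07 kg
Step 2: S = m * g / k = 4.62e-07 * 9.81 / 72.4
Step 3: S = 6.26e-08 m/g
Step 4: Convert to um/g: S = 0.063 um/g


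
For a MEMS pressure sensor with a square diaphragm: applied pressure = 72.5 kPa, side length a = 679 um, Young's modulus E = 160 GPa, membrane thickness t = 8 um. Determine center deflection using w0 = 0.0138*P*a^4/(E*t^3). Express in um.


Step 1: Convert pressure to compatible units (E is in GPa, so P in GPa).
P = 72.5 kPa = 72.5e-6 GPa
Step 2: Compute numerator: 0.0138 * P * a^4.
a^4 = 679^4 = 212558803681
numerator = 0.0138 * 72.5e-6 * 212558803681 = 2.12665e+05
Step 3: Compute denominator: E * t^3 = 160 * 8^3 = 81920
Step 4: w0 = numerator / denominator = 2.12665e+05 / 81920 = 2.596 um


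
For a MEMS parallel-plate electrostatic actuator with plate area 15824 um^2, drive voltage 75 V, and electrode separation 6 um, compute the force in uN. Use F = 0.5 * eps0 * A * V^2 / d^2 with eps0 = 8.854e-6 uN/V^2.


Step 1: Identify parameters.
eps0 = 8.854e-6 uN/V^2, A = 15824 um^2, V = 75 V, d = 6 um
Step 2: Compute V^2 = 75^2 = 5625
Step 3: Compute d^2 = 6^2 = 36
Step 4: F = 0.5 * 8.854e-6 * 15824 * 5625 / 36
F = 10.946 uN


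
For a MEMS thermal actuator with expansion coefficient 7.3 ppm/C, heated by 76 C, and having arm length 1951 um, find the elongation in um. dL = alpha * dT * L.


Step 1: Convert CTE: alpha = 7.3 ppm/C = 7.3e-6 /C
Step 2: dL = 7.3e-6 * 76 * 1951
dL = 1.0824 um


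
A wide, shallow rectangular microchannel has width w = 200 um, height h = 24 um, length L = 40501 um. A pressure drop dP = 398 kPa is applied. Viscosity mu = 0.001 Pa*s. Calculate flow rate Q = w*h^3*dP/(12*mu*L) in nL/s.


Step 1: Convert all dimensions to SI (meters).
w = 200e-6 m, h = 24e-6 m, L = 40501e-6 m, dP = 398e3 Pa
Step 2: Q = w * h^3 * dP / (12 * mu * L)
Q = 200e-6 * (24e-6)^3 * 398e3 / (12 * 0.001 * 40501e-6) = 2.26412187e-09 m^3/s
Step 3: Convert Q from m^3/s to nL/s (1 m^3 = 1e12 nL, so multiply by 1e12).
Q = 2264.122 nL/s


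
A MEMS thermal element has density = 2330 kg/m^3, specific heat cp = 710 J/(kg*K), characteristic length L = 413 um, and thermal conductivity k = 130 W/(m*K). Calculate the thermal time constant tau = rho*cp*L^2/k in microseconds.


Step 1: Convert L to m: L = 413e-6 m
Step 2: L^2 = (413e-6)^2 = 1.70569e-07 m^2
Step 3: tau = 2330 * 710 * 1.70569e-07 / 130 = 2.17055613e-03 s
Step 4: Convert to microseconds (multiply by 1e6).
tau = 2170.556 us


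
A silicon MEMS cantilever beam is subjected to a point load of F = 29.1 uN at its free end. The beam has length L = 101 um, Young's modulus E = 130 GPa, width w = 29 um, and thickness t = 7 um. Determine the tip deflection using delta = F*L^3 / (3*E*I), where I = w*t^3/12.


Step 1: Calculate the second moment of area.
I = w * t^3 / 12 = 29 * 7^3 / 12 = 828.9167 um^4
Step 2: Convert E to consistent units (1 GPa = 1000 uN/um^2).
E = 130 GPa = 130000 uN/um^2
Step 3: Calculate tip deflection.
delta = F * L^3 / (3 * E * I)
delta = 29.1 * 101^3 / (3 * 130000 * 828.9167)
delta = 0.0927 um


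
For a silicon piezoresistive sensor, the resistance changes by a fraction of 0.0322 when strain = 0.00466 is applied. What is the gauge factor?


Step 1: Identify values.
dR/R = 0.0322, strain = 0.00466
Step 2: GF = (dR/R) / strain = 0.0322 / 0.00466
GF = 6.9


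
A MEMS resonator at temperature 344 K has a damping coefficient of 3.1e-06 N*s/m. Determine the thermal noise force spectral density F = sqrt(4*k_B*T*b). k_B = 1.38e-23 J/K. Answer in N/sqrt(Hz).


Step 1: Compute 4 * k_B * T * b
= 4 * 1.38e-23 * 344 * 3.1e-06
= 5.8865e-26 N^2/Hz
Step 2: F_noise = sqrt(5.8865e-26)
F_noise = 2.43e-13 N/sqrt(Hz)


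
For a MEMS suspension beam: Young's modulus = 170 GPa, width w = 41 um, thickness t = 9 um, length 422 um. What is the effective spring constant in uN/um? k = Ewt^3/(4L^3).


Step 1: Convert E to consistent units (1 GPa = 1000 uN/um^2).
E = 170 GPa = 170000 uN/um^2
Step 2: Compute t^3 = 9^3 = 729
Step 3: Compute L^3 = 422^3 = 75151448
Step 4: k = 170000 * 41 * 729 / (4 * 75151448)
k = 16.903 uN/um


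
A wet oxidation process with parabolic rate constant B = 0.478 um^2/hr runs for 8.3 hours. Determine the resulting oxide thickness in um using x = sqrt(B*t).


Step 1: Compute B*t = 0.478 * 8.3 = 3.9674
Step 2: x = sqrt(3.9674)
x = 1.992 um


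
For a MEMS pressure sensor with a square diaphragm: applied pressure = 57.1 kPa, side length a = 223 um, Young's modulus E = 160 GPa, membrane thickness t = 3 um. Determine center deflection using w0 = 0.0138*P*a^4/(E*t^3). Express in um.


Step 1: Convert pressure to compatible units (E is in GPa, so P in GPa).
P = 57.1 kPa = 57.1e-6 GPa
Step 2: Compute numerator: 0.0138 * P * a^4.
a^4 = 223^4 = 2472973441
numerator = 0.0138 * 57.1e-6 * 2472973441 = 1.94865e+03
Step 3: Compute denominator: E * t^3 = 160 * 3^3 = 4320
Step 4: w0 = numerator / denominator = 1.94865e+03 / 4320 = 0.4511 um


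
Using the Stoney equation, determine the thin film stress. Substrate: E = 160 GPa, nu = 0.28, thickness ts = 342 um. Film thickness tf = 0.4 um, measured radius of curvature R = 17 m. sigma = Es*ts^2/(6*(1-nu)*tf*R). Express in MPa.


Step 1: Compute numerator: Es * ts^2 = 160 * 342^2 = 18714240 (GPa*um^2)
Step 2: Compute denominator (R in um): 6*(1-nu)*tf*R = 6*0.72*0.4*17e6 = 29376000.0 (um^2)
Step 3: sigma (GPa) = 18714240 / 29376000.0 = 6.37059e-01 GPa
Step 4: Convert to MPa (x1000): sigma = 637.1 MPa


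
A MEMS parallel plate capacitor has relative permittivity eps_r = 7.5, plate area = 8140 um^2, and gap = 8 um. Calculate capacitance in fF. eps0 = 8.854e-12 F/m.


Step 1: Convert area to m^2: A = 8140e-12 m^2
Step 2: Convert gap to m: d = 8e-6 m
Step 3: C = eps0 * eps_r * A / d
C = 8.854e-12 * 7.5 * 8140e-12 / 8e-6
Step 4: Convert to fF (multiply by 1e15).
C = 67.57 fF


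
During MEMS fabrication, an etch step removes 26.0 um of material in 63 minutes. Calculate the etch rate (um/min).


Step 1: Etch rate = depth / time
Step 2: rate = 26.0 / 63
rate = 0.413 um/min


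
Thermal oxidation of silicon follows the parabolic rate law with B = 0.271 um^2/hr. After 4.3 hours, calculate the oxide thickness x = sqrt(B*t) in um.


Step 1: Compute B*t = 0.271 * 4.3 = 1.1653
Step 2: x = sqrt(1.1653)
x = 1.079 um


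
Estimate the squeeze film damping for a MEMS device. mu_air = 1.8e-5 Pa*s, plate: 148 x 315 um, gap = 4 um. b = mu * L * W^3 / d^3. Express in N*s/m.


Step 1: Convert to SI.
L = 148e-6 m, W = 315e-6 m, d = 4e-6 m
Step 2: W^3 = (315e-6)^3 = 3.13e-11 m^3
Step 3: d^3 = (4e-6)^3 = 6.40e-17 m^3
Step 4: b = 1.8e-5 * 148e-6 * 3.13e-11 / 6.40e-17
b = 1.30e-03 N*s/m


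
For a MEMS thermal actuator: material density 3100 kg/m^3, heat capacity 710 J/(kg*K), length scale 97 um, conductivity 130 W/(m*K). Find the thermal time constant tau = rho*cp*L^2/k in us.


Step 1: Convert L to m: L = 97e-6 m
Step 2: L^2 = (97e-6)^2 = 9.409e-09 m^2
Step 3: tau = 3100 * 710 * 9.409e-09 / 130 = 1.5930161e-04 s
Step 4: Convert to microseconds (multiply by 1e6).
tau = 159.302 us


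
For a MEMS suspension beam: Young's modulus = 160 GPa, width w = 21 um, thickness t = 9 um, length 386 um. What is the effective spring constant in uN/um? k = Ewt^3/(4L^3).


Step 1: Convert E to consistent units (1 GPa = 1000 uN/um^2).
E = 160 GPa = 160000 uN/um^2
Step 2: Compute t^3 = 9^3 = 729
Step 3: Compute L^3 = 386^3 = 57512456
Step 4: k = 160000 * 21 * 729 / (4 * 57512456)
k = 10.6474 uN/um


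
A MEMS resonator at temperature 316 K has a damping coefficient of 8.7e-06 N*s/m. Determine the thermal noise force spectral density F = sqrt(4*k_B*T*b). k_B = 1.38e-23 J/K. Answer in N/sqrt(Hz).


Step 1: Compute 4 * k_B * T * b
= 4 * 1.38e-23 * 316 * 8.7e-06
= 1.5176e-25 N^2/Hz
Step 2: F_noise = sqrt(1.5176e-25)
F_noise = 3.90e-13 N/sqrt(Hz)


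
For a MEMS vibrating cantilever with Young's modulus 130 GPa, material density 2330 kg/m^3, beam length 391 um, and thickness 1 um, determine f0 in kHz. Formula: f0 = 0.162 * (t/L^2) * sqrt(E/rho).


Step 1: Convert units to SI.
t_SI = 1e-6 m, L_SI = 391e-6 m
Step 2: Calculate sqrt(E/rho).
sqrt(130e9 / 2330) = 7469.54 m/s
Step 3: Compute f0.
f0 = 0.162 * 1e-6 / (391e-6)^2 * 7469.54 = 7915.1 Hz = 7.92 kHz


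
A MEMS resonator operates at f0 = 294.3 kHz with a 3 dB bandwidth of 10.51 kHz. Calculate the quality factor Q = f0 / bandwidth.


Step 1: Q = f0 / bandwidth
Step 2: Q = 294.3 / 10.51
Q = 28.0


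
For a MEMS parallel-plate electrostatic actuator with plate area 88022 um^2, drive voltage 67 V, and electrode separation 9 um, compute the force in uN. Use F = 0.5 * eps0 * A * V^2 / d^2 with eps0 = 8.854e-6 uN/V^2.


Step 1: Identify parameters.
eps0 = 8.854e-6 uN/V^2, A = 88022 um^2, V = 67 V, d = 9 um
Step 2: Compute V^2 = 67^2 = 4489
Step 3: Compute d^2 = 9^2 = 81
Step 4: F = 0.5 * 8.854e-6 * 88022 * 4489 / 81
F = 21.596 uN


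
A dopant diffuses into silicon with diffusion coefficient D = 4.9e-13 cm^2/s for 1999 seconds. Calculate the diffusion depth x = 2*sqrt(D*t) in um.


Step 1: Compute D*t = 4.9e-13 * 1999 = 9.7951e-10 cm^2
Step 2: sqrt(D*t) = 3.1297e-05 cm
Step 3: x = 2 * 3.1297e-05 cm = 6.2594e-05 cm
Step 4: Convert to um (1 cm = 1e4 um): x = 0.626 um


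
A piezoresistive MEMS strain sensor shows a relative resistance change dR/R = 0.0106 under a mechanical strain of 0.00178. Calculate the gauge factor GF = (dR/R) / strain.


Step 1: Identify values.
dR/R = 0.0106, strain = 0.00178
Step 2: GF = (dR/R) / strain = 0.0106 / 0.00178
GF = 6.0


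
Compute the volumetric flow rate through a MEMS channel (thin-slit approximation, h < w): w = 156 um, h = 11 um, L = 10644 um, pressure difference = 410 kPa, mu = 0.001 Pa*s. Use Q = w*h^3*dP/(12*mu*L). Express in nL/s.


Step 1: Convert all dimensions to SI (meters).
w = 156e-6 m, h = 11e-6 m, L = 10644e-6 m, dP = 410e3 Pa
Step 2: Q = w * h^3 * dP / (12 * mu * L)
Q = 156e-6 * (11e-6)^3 * 410e3 / (12 * 0.001 * 10644e-6) = 6.665e-10 m^3/s
Step 3: Convert Q from m^3/s to nL/s (1 m^3 = 1e12 nL, so multiply by 1e12).
Q = 666.5 nL/s


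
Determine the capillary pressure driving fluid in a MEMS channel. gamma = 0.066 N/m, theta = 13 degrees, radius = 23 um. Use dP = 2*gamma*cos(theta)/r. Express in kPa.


Step 1: cos(13 deg) = 0.9744
Step 2: Convert r to m: r = 23e-6 m
Step 3: dP = 2 * 0.066 * 0.9744 / 23e-6 = 5592.2 Pa
Step 4: Convert Pa to kPa (divide by 1000).
dP = 5.59 kPa


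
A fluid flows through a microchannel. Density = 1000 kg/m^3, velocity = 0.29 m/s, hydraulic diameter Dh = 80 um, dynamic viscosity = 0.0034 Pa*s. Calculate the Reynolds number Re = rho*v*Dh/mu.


Step 1: Convert Dh to meters: Dh = 80e-6 m
Step 2: Re = rho * v * Dh / mu
Re = 1000 * 0.29 * 80e-6 / 0.0034
Re = 6.824


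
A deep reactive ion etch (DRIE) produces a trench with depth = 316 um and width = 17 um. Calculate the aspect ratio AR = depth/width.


Step 1: AR = depth / width
Step 2: AR = 316 / 17
AR = 18.6


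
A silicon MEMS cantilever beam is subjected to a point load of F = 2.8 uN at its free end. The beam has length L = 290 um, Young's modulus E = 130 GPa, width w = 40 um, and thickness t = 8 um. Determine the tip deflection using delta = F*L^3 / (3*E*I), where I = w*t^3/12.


Step 1: Calculate the second moment of area.
I = w * t^3 / 12 = 40 * 8^3 / 12 = 1706.6667 um^4
Step 2: Convert E to consistent units (1 GPa = 1000 uN/um^2).
E = 130 GPa = 130000 uN/um^2
Step 3: Calculate tip deflection.
delta = F * L^3 / (3 * E * I)
delta = 2.8 * 290^3 / (3 * 130000 * 1706.6667)
delta = 0.1026 um


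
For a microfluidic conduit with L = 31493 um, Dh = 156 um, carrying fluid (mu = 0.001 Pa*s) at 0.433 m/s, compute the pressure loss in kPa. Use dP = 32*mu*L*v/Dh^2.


Step 1: Convert to SI: L = 31493e-6 m, Dh = 156e-6 m
Step 2: dP = 32 * 0.001 * 31493e-6 * 0.433 / (156e-6)^2
Step 3: dP = 17930.93 Pa
Step 4: Convert to kPa: dP = 17.93 kPa


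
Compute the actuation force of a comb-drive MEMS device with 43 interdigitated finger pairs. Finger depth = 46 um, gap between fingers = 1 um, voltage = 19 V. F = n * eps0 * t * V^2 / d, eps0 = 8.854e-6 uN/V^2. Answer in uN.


Step 1: Parameters: n=43, eps0=8.854e-6 uN/V^2, t=46 um, V=19 V, d=1 um
Step 2: V^2 = 361
Step 3: F = 43 * 8.854e-6 * 46 * 361 / 1
F = 6.322 uN


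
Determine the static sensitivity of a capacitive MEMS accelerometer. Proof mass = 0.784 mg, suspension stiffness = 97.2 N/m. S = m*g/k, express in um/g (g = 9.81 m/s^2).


Step 1: Convert mass: m = 0.784 mg = 7.84e-07 kg
Step 2: S = m * g / k = 7.84e-07 * 9.81 / 97.2
Step 3: S = 7.91e-08 m/g
Step 4: Convert to um/g: S = 0.079 um/g


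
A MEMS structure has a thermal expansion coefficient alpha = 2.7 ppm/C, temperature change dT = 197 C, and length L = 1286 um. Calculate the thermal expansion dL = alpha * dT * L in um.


Step 1: Convert CTE: alpha = 2.7 ppm/C = 2.7e-6 /C
Step 2: dL = 2.7e-6 * 197 * 1286
dL = 0.684 um


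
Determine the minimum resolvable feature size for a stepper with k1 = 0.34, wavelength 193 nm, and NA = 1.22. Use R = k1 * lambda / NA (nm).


Step 1: Identify values: k1 = 0.34, lambda = 193 nm, NA = 1.22
Step 2: R = k1 * lambda / NA
R = 0.34 * 193 / 1.22
R = 53.8 nm


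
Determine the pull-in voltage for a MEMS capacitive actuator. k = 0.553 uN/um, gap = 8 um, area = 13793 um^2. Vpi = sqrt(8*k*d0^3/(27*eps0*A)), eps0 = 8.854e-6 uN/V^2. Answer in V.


Step 1: Compute numerator: 8 * k * d0^3 = 8 * 0.553 * 8^3 = 2265.088
Step 2: Compute denominator: 27 * eps0 * A = 27 * 8.854e-6 * 13793 = 3.297327
Step 3: Vpi = sqrt(2265.088 / 3.297327)
Vpi = 26.21 V


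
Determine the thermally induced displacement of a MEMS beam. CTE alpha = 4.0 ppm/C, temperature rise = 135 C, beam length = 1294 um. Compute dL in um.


Step 1: Convert CTE: alpha = 4.0 ppm/C = 4.0e-6 /C
Step 2: dL = 4.0e-6 * 135 * 1294
dL = 0.6988 um


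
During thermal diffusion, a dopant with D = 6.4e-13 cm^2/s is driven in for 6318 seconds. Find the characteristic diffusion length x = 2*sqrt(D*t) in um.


Step 1: Compute D*t = 6.4e-13 * 6318 = 4.04352e-09 cm^2
Step 2: sqrt(D*t) = 6.35887e-05 cm
Step 3: x = 2 * 6.35887e-05 cm = 1.271774e-04 cm
Step 4: Convert to um (1 cm = 1e4 um): x = 1.272 um


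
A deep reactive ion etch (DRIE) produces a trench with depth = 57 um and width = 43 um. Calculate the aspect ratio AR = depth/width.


Step 1: AR = depth / width
Step 2: AR = 57 / 43
AR = 1.3


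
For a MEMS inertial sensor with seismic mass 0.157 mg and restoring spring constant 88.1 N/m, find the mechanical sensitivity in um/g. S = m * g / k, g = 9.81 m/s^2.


Step 1: Convert mass: m = 0.157 mg = 1.57e-07 kg
Step 2: S = m * g / k = 1.57e-07 * 9.81 / 88.1
Step 3: S = 1.75e-08 m/g
Step 4: Convert to um/g: S = 0.017 um/g


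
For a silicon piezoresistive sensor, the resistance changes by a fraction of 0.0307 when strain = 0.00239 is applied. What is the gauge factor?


Step 1: Identify values.
dR/R = 0.0307, strain = 0.00239
Step 2: GF = (dR/R) / strain = 0.0307 / 0.00239
GF = 12.8


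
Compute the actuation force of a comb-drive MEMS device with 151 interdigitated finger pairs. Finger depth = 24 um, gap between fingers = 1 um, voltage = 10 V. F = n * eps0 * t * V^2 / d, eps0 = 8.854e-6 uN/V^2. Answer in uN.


Step 1: Parameters: n=151, eps0=8.854e-6 uN/V^2, t=24 um, V=10 V, d=1 um
Step 2: V^2 = 100
Step 3: F = 151 * 8.854e-6 * 24 * 100 / 1
F = 3.209 uN


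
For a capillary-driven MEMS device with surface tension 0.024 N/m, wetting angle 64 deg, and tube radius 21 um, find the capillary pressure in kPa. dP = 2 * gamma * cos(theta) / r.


Step 1: cos(64 deg) = 0.4384
Step 2: Convert r to m: r = 21e-6 m
Step 3: dP = 2 * 0.024 * 0.4384 / 21e-6 = 1002.1 Pa
Step 4: Convert Pa to kPa (divide by 1000).
dP = 1.0 kPa


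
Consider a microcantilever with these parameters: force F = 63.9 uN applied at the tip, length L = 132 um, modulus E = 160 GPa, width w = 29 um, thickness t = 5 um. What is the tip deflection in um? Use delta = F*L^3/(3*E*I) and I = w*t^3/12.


Step 1: Calculate the second moment of area.
I = w * t^3 / 12 = 29 * 5^3 / 12 = 302.0833 um^4
Step 2: Convert E to consistent units (1 GPa = 1000 uN/um^2).
E = 160 GPa = 160000 uN/um^2
Step 3: Calculate tip deflection.
delta = F * L^3 / (3 * E * I)
delta = 63.9 * 132^3 / (3 * 160000 * 302.0833)
delta = 1.0136 um


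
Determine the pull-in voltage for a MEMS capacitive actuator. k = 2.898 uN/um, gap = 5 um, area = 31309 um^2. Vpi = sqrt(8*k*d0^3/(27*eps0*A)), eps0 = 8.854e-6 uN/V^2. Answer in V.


Step 1: Compute numerator: 8 * k * d0^3 = 8 * 2.898 * 5^3 = 2898.0
Step 2: Compute denominator: 27 * eps0 * A = 27 * 8.854e-6 * 31309 = 7.484667
Step 3: Vpi = sqrt(2898.0 / 7.484667)
Vpi = 19.68 V


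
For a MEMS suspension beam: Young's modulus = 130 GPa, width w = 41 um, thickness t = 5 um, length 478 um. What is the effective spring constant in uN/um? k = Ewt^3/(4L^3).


Step 1: Convert E to consistent units (1 GPa = 1000 uN/um^2).
E = 130 GPa = 130000 uN/um^2
Step 2: Compute t^3 = 5^3 = 125
Step 3: Compute L^3 = 478^3 = 109215352
Step 4: k = 130000 * 41 * 125 / (4 * 109215352)
k = 1.5251 uN/um


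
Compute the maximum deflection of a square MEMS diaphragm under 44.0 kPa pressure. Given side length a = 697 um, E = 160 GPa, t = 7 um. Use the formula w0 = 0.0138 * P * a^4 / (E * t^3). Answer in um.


Step 1: Convert pressure to compatible units (E is in GPa, so P in GPa).
P = 44.0 kPa = 44.0e-6 GPa
Step 2: Compute numerator: 0.0138 * P * a^4.
a^4 = 697^4 = 236010384481
numerator = 0.0138 * 44.0e-6 * 236010384481 = 1.433055e+05
Step 3: Compute denominator: E * t^3 = 160 * 7^3 = 54880
Step 4: w0 = numerator / denominator = 1.433055e+05 / 54880 = 2.6113 um


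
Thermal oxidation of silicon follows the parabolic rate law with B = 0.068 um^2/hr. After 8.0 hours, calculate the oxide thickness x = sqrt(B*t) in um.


Step 1: Compute B*t = 0.068 * 8.0 = 0.544
Step 2: x = sqrt(0.544)
x = 0.738 um


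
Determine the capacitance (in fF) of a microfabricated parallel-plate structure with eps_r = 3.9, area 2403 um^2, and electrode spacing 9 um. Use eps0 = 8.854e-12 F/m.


Step 1: Convert area to m^2: A = 2403e-12 m^2
Step 2: Convert gap to m: d = 9e-6 m
Step 3: C = eps0 * eps_r * A / d
C = 8.854e-12 * 3.9 * 2403e-12 / 9e-6
Step 4: Convert to fF (multiply by 1e15).
C = 9.22 fF


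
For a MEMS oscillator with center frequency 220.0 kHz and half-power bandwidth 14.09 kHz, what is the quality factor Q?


Step 1: Q = f0 / bandwidth
Step 2: Q = 220.0 / 14.09
Q = 15.6


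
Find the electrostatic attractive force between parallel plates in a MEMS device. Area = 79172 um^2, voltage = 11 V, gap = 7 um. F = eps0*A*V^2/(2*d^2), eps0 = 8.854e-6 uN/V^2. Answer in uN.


Step 1: Identify parameters.
eps0 = 8.854e-6 uN/V^2, A = 79172 um^2, V = 11 V, d = 7 um
Step 2: Compute V^2 = 11^2 = 121
Step 3: Compute d^2 = 7^2 = 49
Step 4: F = 0.5 * 8.854e-6 * 79172 * 121 / 49
F = 0.866 uN


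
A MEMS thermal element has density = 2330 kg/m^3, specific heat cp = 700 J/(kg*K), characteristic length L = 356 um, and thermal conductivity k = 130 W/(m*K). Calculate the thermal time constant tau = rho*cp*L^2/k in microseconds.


Step 1: Convert L to m: L = 356e-6 m
Step 2: L^2 = (356e-6)^2 = 1.26736e-07 m^2
Step 3: tau = 2330 * 700 * 1.26736e-07 / 130 = 1.59004935e-03 s
Step 4: Convert to microseconds (multiply by 1e6).
tau = 1590.049 us


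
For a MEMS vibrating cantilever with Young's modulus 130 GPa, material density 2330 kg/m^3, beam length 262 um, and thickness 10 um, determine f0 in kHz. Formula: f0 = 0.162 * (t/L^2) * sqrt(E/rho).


Step 1: Convert units to SI.
t_SI = 10e-6 m, L_SI = 262e-6 m
Step 2: Calculate sqrt(E/rho).
sqrt(130e9 / 2330) = 7469.54 m/s
Step 3: Compute f0.
f0 = 0.162 * 10e-6 / (262e-6)^2 * 7469.54 = 176281.3 Hz = 176.28 kHz


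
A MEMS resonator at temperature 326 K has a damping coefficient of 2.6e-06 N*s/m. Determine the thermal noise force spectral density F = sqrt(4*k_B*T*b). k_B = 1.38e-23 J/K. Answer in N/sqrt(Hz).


Step 1: Compute 4 * k_B * T * b
= 4 * 1.38e-23 * 326 * 2.6e-06
= 4.6788e-26 N^2/Hz
Step 2: F_noise = sqrt(4.6788e-26)
F_noise = 2.16e-13 N/sqrt(Hz)


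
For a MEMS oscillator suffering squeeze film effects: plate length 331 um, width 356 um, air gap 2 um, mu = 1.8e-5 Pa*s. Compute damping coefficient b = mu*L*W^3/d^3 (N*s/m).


Step 1: Convert to SI.
L = 331e-6 m, W = 356e-6 m, d = 2e-6 m
Step 2: W^3 = (356e-6)^3 = 4.51e-11 m^3
Step 3: d^3 = (2e-6)^3 = 8.00e-18 m^3
Step 4: b = 1.8e-5 * 331e-6 * 4.51e-11 / 8.00e-18
b = 3.36e-02 N*s/m


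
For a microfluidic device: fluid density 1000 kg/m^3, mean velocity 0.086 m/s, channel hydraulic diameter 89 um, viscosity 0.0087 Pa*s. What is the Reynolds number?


Step 1: Convert Dh to meters: Dh = 89e-6 m
Step 2: Re = rho * v * Dh / mu
Re = 1000 * 0.086 * 89e-6 / 0.0087
Re = 0.88


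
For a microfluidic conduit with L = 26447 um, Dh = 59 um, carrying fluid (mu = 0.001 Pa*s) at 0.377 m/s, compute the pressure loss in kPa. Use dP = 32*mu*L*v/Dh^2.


Step 1: Convert to SI: L = 26447e-6 m, Dh = 59e-6 m
Step 2: dP = 32 * 0.001 * 26447e-6 * 0.377 / (59e-6)^2
Step 3: dP = 91656.60 Pa
Step 4: Convert to kPa: dP = 91.66 kPa


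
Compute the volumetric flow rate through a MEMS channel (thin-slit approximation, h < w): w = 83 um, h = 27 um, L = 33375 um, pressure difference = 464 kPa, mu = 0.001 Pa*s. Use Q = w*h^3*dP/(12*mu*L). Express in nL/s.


Step 1: Convert all dimensions to SI (meters).
w = 83e-6 m, h = 27e-6 m, L = 33375e-6 m, dP = 464e3 Pa
Step 2: Q = w * h^3 * dP / (12 * mu * L)
Q = 83e-6 * (27e-6)^3 * 464e3 / (12 * 0.001 * 33375e-6) = 1.89271335e-09 m^3/s
Step 3: Convert Q from m^3/s to nL/s (1 m^3 = 1e12 nL, so multiply by 1e12).
Q = 1892.713 nL/s
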